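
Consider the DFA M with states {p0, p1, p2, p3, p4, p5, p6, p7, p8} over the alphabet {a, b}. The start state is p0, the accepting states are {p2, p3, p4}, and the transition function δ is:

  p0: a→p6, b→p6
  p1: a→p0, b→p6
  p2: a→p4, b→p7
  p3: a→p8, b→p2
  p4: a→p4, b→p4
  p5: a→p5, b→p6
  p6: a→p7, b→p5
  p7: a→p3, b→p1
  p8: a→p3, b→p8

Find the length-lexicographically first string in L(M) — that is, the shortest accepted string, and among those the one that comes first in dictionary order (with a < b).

A breadth-first search from p0 reaches an accepting state first via the path p0 → p6 → p7 → p3 on input aaa.
No string of length < 3 is accepted (BFS exhausts all shorter strings without reaching an accepting state), and aaa is the lexicographically least accepting string of length 3.

aaa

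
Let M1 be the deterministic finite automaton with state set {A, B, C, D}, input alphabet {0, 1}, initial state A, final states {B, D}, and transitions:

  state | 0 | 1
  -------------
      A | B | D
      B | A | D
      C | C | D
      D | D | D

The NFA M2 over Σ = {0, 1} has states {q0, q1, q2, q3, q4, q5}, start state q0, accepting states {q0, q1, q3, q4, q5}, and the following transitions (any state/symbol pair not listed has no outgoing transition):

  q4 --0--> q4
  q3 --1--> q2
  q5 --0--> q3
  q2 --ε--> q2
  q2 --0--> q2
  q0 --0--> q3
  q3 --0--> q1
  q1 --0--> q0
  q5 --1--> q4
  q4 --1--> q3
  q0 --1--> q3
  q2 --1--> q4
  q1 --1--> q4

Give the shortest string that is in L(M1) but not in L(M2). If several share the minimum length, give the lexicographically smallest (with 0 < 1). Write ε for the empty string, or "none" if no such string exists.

01

The string 01 is accepted by M1 but not by M2.
No shorter string lies in the difference, and 01 is the lexicographically first length-2 string in L(M1) \ L(M2).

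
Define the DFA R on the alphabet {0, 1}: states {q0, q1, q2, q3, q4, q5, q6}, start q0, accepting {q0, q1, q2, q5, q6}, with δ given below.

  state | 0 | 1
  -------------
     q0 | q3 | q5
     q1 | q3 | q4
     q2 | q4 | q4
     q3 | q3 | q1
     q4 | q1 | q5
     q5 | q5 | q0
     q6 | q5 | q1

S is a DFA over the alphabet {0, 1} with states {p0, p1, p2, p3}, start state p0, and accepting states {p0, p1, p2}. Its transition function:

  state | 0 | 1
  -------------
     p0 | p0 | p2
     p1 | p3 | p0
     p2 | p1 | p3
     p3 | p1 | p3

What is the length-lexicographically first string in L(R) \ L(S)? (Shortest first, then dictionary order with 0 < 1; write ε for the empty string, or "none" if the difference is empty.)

11

The string 11 is accepted by R but not by S.
No shorter string lies in the difference, and 11 is the lexicographically first length-2 string in L(R) \ L(S).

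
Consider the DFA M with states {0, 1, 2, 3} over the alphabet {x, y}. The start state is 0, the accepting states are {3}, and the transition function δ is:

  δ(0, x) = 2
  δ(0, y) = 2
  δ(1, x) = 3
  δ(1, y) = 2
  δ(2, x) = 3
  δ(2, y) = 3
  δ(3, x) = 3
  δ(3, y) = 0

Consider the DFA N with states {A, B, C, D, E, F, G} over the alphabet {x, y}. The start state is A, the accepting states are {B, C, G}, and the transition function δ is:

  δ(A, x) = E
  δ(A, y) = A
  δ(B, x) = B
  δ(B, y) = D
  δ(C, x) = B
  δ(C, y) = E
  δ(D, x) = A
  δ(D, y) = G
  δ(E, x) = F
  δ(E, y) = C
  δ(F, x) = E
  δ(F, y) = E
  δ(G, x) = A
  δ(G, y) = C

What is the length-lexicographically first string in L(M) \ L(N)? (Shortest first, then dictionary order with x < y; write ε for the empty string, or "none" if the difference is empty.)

The string xx is accepted by M but not by N.
No shorter string lies in the difference, and xx is the lexicographically first length-2 string in L(M) \ L(N).

xx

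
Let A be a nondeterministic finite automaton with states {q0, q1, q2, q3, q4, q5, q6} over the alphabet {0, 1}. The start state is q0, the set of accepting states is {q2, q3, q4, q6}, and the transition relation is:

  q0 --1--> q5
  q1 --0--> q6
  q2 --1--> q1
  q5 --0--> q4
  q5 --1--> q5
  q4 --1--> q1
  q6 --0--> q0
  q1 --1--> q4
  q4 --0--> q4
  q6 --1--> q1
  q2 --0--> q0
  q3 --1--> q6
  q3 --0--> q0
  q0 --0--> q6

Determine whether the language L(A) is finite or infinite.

infinite

State q4 is reachable from the start and can reach an accepting state, and it lies on the cycle q4 → q1 → q4.
Traversing that cycle any number of times yields accepted strings of unbounded length, so the language is infinite.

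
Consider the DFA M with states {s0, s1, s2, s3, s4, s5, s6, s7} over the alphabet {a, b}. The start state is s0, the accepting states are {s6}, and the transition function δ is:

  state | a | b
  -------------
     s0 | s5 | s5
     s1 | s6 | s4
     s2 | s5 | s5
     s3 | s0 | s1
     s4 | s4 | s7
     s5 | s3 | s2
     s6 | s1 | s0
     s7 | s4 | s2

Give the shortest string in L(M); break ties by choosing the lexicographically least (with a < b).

A breadth-first search from s0 reaches an accepting state first via the path s0 → s5 → s3 → s1 → s6 on input aaba.
No string of length < 4 is accepted (BFS exhausts all shorter strings without reaching an accepting state), and aaba is the lexicographically least accepting string of length 4.

aaba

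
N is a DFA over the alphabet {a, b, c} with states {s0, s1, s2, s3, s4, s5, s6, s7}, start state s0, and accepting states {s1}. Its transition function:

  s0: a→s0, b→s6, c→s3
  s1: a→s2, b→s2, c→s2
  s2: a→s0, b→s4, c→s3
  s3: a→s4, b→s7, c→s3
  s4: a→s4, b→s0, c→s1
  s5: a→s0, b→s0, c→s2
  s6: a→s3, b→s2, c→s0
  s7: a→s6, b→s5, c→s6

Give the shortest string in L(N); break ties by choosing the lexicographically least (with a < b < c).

A breadth-first search from s0 reaches an accepting state first via the path s0 → s3 → s4 → s1 on input cac.
No string of length < 3 is accepted (BFS exhausts all shorter strings without reaching an accepting state), and cac is the lexicographically least accepting string of length 3.

cac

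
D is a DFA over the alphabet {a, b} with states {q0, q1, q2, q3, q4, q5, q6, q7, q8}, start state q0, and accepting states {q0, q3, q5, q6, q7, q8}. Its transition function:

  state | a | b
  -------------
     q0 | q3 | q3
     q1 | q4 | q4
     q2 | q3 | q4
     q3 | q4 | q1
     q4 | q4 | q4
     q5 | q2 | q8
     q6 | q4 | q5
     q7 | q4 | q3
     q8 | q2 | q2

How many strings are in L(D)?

The useful subgraph on states {q0, q3} is acyclic, so L(D) is finite; the longest accepting path visits 2 useful states, giving maximum string length 1.
Counting accepting paths from q0 by length: 1 of length 0, 2 of length 1. Total 3.

3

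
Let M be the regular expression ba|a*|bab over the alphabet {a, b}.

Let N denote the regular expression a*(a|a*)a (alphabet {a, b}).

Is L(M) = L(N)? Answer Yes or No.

The empty string ε is accepted by M but rejected by N.
So L(M) ≠ L(N).

No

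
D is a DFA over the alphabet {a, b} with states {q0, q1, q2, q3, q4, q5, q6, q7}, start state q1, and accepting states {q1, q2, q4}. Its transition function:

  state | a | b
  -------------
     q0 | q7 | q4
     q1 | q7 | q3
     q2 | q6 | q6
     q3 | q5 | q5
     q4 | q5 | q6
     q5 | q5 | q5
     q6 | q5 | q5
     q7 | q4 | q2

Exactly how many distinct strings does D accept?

The useful subgraph on states {q1, q2, q4, q7} is acyclic, so L(D) is finite; the longest accepting path visits 3 useful states, giving maximum string length 2.
Counting accepting paths from q1 by length: 1 of length 0, 2 of length 2. Total 3.

3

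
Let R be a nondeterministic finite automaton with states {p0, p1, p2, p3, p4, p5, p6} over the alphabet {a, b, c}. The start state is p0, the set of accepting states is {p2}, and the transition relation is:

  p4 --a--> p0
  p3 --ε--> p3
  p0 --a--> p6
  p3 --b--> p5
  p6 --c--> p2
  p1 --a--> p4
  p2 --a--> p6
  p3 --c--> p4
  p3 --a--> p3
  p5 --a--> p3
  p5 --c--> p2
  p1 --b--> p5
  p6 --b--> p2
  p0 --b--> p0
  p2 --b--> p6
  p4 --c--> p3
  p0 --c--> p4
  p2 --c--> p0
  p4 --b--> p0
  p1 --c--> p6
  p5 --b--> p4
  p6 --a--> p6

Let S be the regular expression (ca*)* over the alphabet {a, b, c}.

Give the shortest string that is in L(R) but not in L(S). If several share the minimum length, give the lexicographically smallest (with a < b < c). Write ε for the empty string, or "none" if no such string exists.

ab

The string ab is accepted by R but not by S.
No shorter string lies in the difference, and ab is the lexicographically first length-2 string in L(R) \ L(S).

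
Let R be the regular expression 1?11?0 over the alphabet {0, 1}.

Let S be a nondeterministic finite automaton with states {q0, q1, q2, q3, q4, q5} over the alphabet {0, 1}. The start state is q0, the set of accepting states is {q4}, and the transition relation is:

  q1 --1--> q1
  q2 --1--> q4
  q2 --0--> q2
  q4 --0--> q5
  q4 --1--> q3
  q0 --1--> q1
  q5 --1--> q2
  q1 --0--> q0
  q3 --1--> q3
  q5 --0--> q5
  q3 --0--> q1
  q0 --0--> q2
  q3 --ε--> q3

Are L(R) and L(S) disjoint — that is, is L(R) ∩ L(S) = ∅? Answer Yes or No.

Yes

Converting the expression R to a DFA (subset construction, then merging equivalent states) gives the minimal DFA with states {r0, r1, r2, r3, r4, r5}, start state r0, accepting states {r3} and transitions r0: 0→r1, 1→r2; r1: 0→r1, 1→r1; r2: 0→r3, 1→r4; r3: 0→r1, 1→r1; r4: 0→r3, 1→r5; r5: 0→r3, 1→r1.
Exploring the product automaton R × S from the start pair (r0, q0), following both machines on each input symbol, reaches 11 state pairs: (r0, q0), (r1, q2), (r2, q1), (r1, q4), (r3, q0), (r4, q1), (r1, q5), (r1, q3), (r1, q1), (r5, q1), (r1, q0).
R accepts in {r3} and S accepts in {q4}; no reachable pair has both components accepting, so no string drives both machines to acceptance simultaneously and L(R) ∩ L(S) = ∅.
So no string is accepted by both, and the intersection is empty.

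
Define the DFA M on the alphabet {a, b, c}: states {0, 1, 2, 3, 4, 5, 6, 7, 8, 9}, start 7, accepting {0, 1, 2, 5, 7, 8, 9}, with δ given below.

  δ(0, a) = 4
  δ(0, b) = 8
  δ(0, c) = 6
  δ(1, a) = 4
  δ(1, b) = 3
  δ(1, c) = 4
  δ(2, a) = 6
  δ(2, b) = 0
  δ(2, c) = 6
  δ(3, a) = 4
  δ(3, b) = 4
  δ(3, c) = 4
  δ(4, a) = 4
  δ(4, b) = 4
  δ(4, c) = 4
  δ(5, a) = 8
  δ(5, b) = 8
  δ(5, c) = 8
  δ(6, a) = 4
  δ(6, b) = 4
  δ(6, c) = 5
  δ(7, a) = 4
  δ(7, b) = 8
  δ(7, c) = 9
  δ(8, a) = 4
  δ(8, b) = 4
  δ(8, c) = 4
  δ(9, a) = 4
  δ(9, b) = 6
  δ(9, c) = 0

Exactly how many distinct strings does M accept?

The useful subgraph on states {0, 5, 6, 7, 8, 9} is acyclic, so L(M) is finite; the longest accepting path visits 6 useful states, giving maximum string length 5.
Counting accepting paths from 7 by length: 1 of length 0, 2 of length 1, 1 of length 2, 2 of length 3, 4 of length 4, 3 of length 5. Total 13.

13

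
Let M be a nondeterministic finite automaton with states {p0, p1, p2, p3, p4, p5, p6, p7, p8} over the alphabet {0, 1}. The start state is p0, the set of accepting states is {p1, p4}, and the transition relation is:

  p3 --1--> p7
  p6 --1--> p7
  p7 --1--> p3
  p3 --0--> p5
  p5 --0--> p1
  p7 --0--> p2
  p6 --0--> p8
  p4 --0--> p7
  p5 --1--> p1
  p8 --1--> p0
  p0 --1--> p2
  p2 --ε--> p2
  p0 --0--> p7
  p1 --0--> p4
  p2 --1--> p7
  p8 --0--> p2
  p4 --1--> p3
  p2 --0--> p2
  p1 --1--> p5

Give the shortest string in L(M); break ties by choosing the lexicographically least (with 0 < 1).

0100

A breadth-first search from p0 reaches an accepting state first via the path p0 → p7 → p3 → p5 → p1 on input 0100.
No string of length < 4 is accepted (BFS exhausts all shorter strings without reaching an accepting state), and 0100 is the lexicographically least accepting string of length 4.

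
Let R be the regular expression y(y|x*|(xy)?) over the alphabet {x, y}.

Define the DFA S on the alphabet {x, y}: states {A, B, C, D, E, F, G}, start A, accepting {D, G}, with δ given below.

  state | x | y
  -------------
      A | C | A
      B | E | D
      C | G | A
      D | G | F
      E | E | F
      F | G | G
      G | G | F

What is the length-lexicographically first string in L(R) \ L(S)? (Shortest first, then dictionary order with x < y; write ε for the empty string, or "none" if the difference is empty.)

y

The string y is accepted by R but not by S.
No shorter string lies in the difference, and y is the lexicographically first length-1 string in L(R) \ L(S).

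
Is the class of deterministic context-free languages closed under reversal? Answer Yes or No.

No

L = {c bⁿaⁿ : n≥0} ∪ {d b²ⁿaⁿ : n≥0} is a DCFL: the first symbol tells a deterministic PDA whether to pop one or two b's per a. Its reversal Lᴿ = {aⁿbⁿ c : n≥0} ∪ {aⁿb²ⁿ d : n≥0} is not. DCFLs are closed under right quotient by regular languages, and Lᴿ/{c, d} = {aⁿbⁿ : n≥0} ∪ {aⁿb²ⁿ : n≥0} — the standard context-free language accepted by no deterministic PDA (intuitively the machine would have to commit to a b-to-a ratio before the distinguishing marker arrives; formally, a DPDA for it would have a single run on aⁿb²ⁿ, accepting after the prefix aⁿbⁿ and accepting again after n more b's; an ordinary PDA that simulates it on a's and b's and, at any moment when it is accepting, may switch to reading only a fresh letter e while feeding each e to the simulation as a b, would accept aⁱbʲeᵏ (k≥1) exactly when both aⁱbʲ and aⁱbʲ⁺ᵏ are in the language, i.e. its language intersected with the regular set a*b*e⁺ would be exactly {aⁿbⁿeⁿ : n≥1} — impossible, since context-free languages are closed under intersection with regular sets and {aⁿbⁿeⁿ} is not context-free). So Lᴿ cannot be a DCFL.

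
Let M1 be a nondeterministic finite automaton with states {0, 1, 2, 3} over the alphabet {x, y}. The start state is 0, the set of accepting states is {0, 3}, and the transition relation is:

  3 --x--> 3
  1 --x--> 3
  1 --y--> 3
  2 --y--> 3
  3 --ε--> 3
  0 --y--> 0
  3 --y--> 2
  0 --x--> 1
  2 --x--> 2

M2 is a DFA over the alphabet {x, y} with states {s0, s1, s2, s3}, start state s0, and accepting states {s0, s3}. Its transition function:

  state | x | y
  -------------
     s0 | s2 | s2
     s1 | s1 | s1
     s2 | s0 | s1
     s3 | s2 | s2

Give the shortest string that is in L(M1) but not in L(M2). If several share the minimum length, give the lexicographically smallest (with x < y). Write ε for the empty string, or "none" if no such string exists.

The string y is accepted by M1 but not by M2.
No shorter string lies in the difference, and y is the lexicographically first length-1 string in L(M1) \ L(M2).

y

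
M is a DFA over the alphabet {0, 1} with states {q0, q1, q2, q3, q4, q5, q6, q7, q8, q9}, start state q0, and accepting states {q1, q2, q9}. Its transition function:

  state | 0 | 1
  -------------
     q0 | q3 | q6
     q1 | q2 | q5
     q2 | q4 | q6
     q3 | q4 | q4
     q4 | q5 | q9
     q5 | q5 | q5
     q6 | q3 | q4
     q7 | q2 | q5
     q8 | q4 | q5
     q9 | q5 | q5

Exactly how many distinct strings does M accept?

The useful subgraph on states {q0, q3, q4, q6, q9} is acyclic, so L(M) is finite; the longest accepting path visits 5 useful states, giving maximum string length 4.
Counting accepting paths from q0 by length: 3 of length 3, 2 of length 4. Total 5.

5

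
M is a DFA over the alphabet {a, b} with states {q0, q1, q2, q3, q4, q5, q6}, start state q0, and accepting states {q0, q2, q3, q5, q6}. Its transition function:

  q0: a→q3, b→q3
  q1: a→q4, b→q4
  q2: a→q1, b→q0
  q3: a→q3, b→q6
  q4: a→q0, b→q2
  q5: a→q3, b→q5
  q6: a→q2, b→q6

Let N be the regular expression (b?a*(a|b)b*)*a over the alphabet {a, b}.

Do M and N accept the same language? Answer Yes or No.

The empty string ε is accepted by M but rejected by N.
So L(M) ≠ L(N).

No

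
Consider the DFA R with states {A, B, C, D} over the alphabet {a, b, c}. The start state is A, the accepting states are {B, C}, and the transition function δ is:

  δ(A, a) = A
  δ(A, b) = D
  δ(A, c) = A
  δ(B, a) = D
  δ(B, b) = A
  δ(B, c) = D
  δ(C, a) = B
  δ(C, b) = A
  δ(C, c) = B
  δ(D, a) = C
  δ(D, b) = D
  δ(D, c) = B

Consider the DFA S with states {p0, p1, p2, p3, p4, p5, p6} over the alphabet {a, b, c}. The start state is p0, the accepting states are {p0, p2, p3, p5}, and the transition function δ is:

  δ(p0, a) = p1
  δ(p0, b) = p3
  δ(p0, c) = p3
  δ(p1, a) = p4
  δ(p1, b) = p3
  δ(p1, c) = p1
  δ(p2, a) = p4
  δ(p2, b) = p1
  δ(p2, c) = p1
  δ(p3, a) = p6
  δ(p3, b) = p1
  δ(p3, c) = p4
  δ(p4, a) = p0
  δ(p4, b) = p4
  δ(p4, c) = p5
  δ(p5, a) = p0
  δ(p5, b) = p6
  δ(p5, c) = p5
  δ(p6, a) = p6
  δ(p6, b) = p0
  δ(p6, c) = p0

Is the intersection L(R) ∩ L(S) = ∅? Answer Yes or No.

The string bac is accepted by both R and S.
Hence L(R) ∩ L(S) ≠ ∅.

No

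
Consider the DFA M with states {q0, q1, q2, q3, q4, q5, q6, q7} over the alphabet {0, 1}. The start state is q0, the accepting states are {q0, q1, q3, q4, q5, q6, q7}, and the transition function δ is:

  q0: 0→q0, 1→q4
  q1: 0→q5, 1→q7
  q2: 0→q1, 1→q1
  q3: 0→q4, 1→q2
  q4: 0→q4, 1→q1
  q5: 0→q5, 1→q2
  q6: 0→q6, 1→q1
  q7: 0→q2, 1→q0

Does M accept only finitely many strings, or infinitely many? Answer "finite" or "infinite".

State q0 is reachable from the start and can reach an accepting state, and it lies on the cycle q0 → q0.
Traversing that cycle any number of times yields accepted strings of unbounded length, so the language is infinite.

infinite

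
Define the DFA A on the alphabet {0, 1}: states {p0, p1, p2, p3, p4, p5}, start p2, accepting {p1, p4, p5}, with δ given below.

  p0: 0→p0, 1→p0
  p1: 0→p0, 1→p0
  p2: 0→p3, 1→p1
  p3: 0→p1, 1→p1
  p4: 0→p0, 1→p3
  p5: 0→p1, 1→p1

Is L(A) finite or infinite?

finite

The useful states (reachable from p2 and able to reach an accepting state) are {p1, p2, p3}.
Restricted to these states the transition graph has no cycle, so every accepting path has bounded length and L is finite.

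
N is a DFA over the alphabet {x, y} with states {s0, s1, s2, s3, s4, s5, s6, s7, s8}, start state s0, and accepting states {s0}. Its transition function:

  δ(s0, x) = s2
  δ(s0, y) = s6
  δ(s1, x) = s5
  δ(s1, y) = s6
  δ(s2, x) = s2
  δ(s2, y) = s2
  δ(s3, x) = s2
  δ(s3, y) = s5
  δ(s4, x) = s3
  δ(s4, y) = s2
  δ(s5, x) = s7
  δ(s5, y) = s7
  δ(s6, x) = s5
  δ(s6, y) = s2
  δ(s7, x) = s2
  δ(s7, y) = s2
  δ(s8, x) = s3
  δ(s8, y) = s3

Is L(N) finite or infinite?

The useful states (reachable from s0 and able to reach an accepting state) are {s0}.
Restricted to these states the transition graph has no cycle, so every accepting path has bounded length and L is finite.

finite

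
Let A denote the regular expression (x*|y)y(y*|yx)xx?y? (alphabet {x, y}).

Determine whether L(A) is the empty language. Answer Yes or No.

The string yx matches the expression, so it belongs to L(A).
Since L(A) contains at least one string, it is not empty.

No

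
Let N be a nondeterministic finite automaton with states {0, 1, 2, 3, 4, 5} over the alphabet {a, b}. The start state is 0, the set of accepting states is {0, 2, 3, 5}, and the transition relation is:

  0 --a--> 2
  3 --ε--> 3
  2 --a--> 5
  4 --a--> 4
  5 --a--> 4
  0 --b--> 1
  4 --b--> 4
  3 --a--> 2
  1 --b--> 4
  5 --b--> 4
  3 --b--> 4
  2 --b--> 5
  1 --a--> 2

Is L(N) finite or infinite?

finite

The useful states (reachable from 0 and able to reach an accepting state) are {0, 1, 2, 5}.
Restricted to these states the transition graph has no cycle, so every accepting path has bounded length and L is finite.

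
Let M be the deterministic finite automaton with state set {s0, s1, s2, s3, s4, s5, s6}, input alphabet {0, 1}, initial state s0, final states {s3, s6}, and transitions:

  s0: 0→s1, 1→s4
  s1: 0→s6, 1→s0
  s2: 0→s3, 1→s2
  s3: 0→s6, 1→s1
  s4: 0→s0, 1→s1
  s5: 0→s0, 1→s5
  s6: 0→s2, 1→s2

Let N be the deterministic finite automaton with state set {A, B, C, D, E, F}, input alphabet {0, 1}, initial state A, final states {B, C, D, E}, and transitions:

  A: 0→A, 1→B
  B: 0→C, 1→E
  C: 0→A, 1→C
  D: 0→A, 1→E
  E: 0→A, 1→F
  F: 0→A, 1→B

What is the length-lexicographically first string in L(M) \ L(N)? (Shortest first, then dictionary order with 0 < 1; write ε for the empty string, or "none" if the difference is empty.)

00

The string 00 is accepted by M but not by N.
No shorter string lies in the difference, and 00 is the lexicographically first length-2 string in L(M) \ L(N).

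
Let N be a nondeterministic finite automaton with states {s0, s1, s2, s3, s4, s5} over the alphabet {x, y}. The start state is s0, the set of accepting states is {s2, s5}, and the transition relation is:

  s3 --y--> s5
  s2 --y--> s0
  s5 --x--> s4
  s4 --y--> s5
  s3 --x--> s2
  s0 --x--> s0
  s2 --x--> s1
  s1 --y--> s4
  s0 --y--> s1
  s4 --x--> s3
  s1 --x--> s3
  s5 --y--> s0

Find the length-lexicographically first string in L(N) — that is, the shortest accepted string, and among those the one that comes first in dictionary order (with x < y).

yxx

A breadth-first search from s0 reaches an accepting state first via the path s0 → s1 → s3 → s2 on input yxx.
No string of length < 3 is accepted (BFS exhausts all shorter strings without reaching an accepting state), and yxx is the lexicographically least accepting string of length 3.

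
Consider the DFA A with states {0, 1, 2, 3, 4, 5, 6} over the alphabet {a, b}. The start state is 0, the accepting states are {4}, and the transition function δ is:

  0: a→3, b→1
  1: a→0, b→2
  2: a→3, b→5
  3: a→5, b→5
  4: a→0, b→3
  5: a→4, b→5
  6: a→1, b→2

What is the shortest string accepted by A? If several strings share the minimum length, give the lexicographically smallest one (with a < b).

A breadth-first search from 0 reaches an accepting state first via the path 0 → 3 → 5 → 4 on input aaa.
No string of length < 3 is accepted (BFS exhausts all shorter strings without reaching an accepting state), and aaa is the lexicographically least accepting string of length 3.

aaa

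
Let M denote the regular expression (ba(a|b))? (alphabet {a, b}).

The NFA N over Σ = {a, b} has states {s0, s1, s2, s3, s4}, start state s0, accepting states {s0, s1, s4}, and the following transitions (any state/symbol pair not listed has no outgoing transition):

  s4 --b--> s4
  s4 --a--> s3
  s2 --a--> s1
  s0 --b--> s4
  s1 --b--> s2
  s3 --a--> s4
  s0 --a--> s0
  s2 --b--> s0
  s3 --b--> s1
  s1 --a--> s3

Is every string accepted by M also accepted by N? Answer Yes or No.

Yes

Converting the expression M to a DFA (subset construction, then merging equivalent states) gives the minimal DFA with states {m0, m1, m2, m3, m4}, start state m0, accepting states {m0, m4} and transitions m0: a→m1, b→m2; m1: a→m1, b→m1; m2: a→m3, b→m1; m3: a→m4, b→m4; m4: a→m1, b→m1.
Exploring the product automaton M × N from the start pair (m0, s0), following both machines on each input symbol, reaches 10 state pairs: (m0, s0), (m1, s0), (m2, s4), (m1, s4), (m3, s3), (m1, s3), (m4, s4), (m4, s1), (m1, s1), (m1, s2).
M accepts in {m0, m4} and N accepts in {s0, s1, s4}. The reachable pairs whose M-component is accepting are (m0, s0), (m4, s4), (m4, s1); in each of them the N-component is accepting too, so the product for L(M) \ L(N) (M-component accepting, N-component rejecting) has no reachable accepting pair and the difference is empty.
Hence every string in L(M) is also in L(N).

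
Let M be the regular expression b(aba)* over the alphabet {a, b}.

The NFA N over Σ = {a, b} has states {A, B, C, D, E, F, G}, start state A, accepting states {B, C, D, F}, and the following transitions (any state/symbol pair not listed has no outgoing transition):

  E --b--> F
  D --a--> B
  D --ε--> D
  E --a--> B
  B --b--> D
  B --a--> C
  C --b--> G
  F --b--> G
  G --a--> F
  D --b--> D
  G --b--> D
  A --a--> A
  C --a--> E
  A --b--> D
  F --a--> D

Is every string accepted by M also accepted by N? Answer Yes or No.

Converting the expression M to a DFA (subset construction, then merging equivalent states) gives the minimal DFA with states {m0, m1, m2, m3, m4}, start state m0, accepting states {m2} and transitions m0: a→m1, b→m2; m1: a→m1, b→m1; m2: a→m3, b→m1; m3: a→m1, b→m4; m4: a→m2, b→m1.
Exploring the product automaton M × N from the start pair (m0, A), following both machines on each input symbol, reaches 16 state pairs: (m0, A), (m1, A), (m2, D), (m1, D), (m3, B), (m1, B), (m1, C), (m4, D), (m1, E), (m1, G), (m2, B), (m1, F), (m3, C), (m4, G), (m2, F), (m3, D).
M accepts in {m2} and N accepts in {B, C, D, F}. The reachable pairs whose M-component is accepting are (m2, D), (m2, B), (m2, F); in each of them the N-component is accepting too, so the product for L(M) \ L(N) (M-component accepting, N-component rejecting) has no reachable accepting pair and the difference is empty.
Hence every string in L(M) is also in L(N).

Yes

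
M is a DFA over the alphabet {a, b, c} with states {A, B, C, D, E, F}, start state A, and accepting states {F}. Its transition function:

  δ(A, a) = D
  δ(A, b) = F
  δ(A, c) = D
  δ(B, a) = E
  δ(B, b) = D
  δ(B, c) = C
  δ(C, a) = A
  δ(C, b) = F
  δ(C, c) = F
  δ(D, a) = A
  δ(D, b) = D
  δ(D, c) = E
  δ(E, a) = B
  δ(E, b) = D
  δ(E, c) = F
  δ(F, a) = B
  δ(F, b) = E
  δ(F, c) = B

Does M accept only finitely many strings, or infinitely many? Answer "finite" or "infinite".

State A is reachable from the start and can reach an accepting state, and it lies on the cycle A → D → A.
Traversing that cycle any number of times yields accepted strings of unbounded length, so the language is infinite.

infinite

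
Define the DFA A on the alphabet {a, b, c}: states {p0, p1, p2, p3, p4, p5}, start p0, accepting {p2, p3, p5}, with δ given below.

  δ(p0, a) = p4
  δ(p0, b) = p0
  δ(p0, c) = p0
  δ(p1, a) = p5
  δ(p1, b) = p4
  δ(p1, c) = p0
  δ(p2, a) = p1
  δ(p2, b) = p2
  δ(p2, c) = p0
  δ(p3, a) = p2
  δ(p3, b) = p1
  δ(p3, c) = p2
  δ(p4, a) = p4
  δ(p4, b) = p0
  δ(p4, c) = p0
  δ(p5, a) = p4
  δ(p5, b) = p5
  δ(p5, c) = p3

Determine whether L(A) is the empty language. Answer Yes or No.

The states reachable from the start state are {p0, p4}.
None of the accepting states {p2, p3, p5} is reachable, so no string is accepted and L(A) = ∅.

Yes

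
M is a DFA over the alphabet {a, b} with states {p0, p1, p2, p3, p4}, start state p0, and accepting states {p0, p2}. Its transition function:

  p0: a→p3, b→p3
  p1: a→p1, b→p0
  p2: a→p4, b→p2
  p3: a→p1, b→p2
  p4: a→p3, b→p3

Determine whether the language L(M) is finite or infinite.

State p0 is reachable from the start and can reach an accepting state, and it lies on the cycle p0 → p3 → p1 → p0.
Traversing that cycle any number of times yields accepted strings of unbounded length, so the language is infinite.

infinite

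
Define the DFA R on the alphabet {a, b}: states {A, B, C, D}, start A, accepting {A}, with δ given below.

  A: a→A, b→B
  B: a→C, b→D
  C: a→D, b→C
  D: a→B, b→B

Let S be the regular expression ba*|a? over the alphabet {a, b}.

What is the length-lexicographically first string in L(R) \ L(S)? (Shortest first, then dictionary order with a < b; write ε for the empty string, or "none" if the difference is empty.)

aa

The string aa is accepted by R but not by S.
No shorter string lies in the difference, and aa is the lexicographically first length-2 string in L(R) \ L(S).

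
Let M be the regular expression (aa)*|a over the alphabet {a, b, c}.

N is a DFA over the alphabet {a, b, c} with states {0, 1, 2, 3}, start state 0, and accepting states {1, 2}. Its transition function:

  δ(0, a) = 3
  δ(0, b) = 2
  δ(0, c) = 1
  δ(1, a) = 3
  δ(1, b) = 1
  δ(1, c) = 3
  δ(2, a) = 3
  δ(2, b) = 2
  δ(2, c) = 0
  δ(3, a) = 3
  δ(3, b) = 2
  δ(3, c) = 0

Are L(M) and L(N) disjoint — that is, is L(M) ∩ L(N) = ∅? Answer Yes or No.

Yes

Converting the expression M to a DFA (subset construction, then merging equivalent states) gives the minimal DFA with states {m0, m1, m2, m3, m4}, start state m0, accepting states {m0, m1, m3} and transitions m0: a→m1, b→m2, c→m2; m1: a→m3, b→m2, c→m2; m2: a→m2, b→m2, c→m2; m3: a→m4, b→m2, c→m2; m4: a→m3, b→m2, c→m2.
Exploring the product automaton M × N from the start pair (m0, 0), following both machines on each input symbol, reaches 8 state pairs: (m0, 0), (m1, 3), (m2, 2), (m2, 1), (m3, 3), (m2, 0), (m2, 3), (m4, 3).
M accepts in {m0, m1, m3} and N accepts in {1, 2}; no reachable pair has both components accepting, so no string drives both machines to acceptance simultaneously and L(M) ∩ L(N) = ∅.
So no string is accepted by both, and the intersection is empty.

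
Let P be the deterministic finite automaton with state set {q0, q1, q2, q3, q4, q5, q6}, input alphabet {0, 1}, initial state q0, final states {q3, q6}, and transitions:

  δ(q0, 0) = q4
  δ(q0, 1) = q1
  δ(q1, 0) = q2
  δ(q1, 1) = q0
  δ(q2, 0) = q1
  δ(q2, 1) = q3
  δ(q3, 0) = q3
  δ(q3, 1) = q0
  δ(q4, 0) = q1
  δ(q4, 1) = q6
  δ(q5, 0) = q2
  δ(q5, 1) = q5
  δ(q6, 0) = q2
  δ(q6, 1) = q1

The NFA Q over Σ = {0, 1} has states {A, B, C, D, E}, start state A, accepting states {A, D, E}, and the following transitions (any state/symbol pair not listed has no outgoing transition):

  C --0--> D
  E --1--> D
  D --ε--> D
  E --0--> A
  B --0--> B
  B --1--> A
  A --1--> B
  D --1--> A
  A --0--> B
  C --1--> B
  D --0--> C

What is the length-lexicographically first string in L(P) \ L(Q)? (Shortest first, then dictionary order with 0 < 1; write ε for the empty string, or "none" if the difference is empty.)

1010

The string 1010 is accepted by P but not by Q.
No shorter string lies in the difference, and 1010 is the lexicographically first length-4 string in L(P) \ L(Q).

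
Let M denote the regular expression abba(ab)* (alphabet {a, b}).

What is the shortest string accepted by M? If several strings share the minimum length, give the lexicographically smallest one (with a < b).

abba

By inspection of the expression, no string of length less than 4 matches, and abba is the lexicographically first match of length 4.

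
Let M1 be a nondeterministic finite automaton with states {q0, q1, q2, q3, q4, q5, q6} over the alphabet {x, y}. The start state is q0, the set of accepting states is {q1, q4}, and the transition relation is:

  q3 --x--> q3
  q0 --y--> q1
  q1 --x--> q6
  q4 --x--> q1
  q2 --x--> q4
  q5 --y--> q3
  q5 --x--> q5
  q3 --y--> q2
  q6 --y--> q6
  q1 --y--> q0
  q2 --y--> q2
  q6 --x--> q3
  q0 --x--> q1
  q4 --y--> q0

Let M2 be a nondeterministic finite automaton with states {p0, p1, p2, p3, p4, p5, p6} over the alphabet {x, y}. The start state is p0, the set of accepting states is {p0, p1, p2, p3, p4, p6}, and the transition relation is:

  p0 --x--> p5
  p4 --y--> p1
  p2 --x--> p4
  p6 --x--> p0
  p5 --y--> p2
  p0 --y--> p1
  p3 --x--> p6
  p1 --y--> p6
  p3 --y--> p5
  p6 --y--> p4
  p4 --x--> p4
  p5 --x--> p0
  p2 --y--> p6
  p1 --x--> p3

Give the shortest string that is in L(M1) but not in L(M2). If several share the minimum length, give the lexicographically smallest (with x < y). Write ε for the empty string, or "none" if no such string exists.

The string x is accepted by M1 but not by M2.
No shorter string lies in the difference, and x is the lexicographically first length-1 string in L(M1) \ L(M2).

x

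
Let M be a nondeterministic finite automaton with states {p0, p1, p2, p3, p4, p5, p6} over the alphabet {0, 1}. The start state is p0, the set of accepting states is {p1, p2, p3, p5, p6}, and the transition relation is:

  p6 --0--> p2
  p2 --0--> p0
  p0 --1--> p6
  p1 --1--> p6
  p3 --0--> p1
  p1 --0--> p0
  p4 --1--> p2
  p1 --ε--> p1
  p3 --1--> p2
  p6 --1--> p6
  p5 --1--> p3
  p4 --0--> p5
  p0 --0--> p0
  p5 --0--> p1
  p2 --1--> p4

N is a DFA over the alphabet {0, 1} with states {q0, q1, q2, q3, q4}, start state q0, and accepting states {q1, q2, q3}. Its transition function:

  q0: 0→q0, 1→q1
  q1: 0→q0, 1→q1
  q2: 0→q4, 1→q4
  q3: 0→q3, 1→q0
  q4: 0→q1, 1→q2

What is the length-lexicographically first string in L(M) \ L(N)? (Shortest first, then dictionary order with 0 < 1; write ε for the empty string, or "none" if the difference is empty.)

10

The string 10 is accepted by M but not by N.
No shorter string lies in the difference, and 10 is the lexicographically first length-2 string in L(M) \ L(N).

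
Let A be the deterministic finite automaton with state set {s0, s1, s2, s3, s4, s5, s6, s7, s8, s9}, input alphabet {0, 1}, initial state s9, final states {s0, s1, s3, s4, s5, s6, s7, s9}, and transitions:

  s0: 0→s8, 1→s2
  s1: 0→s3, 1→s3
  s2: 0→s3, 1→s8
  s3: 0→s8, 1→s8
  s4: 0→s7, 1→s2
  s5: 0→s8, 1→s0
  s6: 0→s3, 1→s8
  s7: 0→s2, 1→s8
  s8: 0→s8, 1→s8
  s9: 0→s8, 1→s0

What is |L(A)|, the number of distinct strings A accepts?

3

The useful subgraph on states {s0, s2, s3, s9} is acyclic, so L(A) is finite; the longest accepting path visits 4 useful states, giving maximum string length 3.
Counting accepting paths from s9 by length: 1 of length 0, 1 of length 1, 1 of length 3. Total 3.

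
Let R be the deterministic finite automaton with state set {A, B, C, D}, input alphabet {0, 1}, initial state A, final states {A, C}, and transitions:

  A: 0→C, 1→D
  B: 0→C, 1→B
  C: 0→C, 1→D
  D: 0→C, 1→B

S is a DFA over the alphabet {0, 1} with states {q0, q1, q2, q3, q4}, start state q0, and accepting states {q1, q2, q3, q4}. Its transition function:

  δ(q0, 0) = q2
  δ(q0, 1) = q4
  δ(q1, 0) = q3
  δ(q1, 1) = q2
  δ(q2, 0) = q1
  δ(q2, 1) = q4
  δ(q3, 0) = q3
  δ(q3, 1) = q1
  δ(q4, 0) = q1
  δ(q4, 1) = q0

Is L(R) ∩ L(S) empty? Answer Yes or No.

No

The string 0 is accepted by both R and S.
Hence L(R) ∩ L(S) ≠ ∅.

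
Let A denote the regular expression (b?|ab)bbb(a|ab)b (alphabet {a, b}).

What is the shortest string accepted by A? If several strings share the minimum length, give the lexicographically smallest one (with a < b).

By inspection of the expression, no string of length less than 5 matches, and bbbab is the lexicographically first match of length 5.

bbbab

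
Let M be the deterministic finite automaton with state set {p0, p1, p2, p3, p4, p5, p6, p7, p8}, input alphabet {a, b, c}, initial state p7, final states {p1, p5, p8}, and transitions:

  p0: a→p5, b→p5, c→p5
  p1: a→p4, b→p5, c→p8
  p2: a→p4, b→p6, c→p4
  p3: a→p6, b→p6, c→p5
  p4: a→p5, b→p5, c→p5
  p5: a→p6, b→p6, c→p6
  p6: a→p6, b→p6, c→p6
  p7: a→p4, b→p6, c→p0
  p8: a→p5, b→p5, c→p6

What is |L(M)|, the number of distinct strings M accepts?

The useful subgraph on states {p0, p4, p5, p7} is acyclic, so L(M) is finite; the longest accepting path visits 3 useful states, giving maximum string length 2.
Counting accepting paths from p7 by length: 6 of length 2. Total 6.

6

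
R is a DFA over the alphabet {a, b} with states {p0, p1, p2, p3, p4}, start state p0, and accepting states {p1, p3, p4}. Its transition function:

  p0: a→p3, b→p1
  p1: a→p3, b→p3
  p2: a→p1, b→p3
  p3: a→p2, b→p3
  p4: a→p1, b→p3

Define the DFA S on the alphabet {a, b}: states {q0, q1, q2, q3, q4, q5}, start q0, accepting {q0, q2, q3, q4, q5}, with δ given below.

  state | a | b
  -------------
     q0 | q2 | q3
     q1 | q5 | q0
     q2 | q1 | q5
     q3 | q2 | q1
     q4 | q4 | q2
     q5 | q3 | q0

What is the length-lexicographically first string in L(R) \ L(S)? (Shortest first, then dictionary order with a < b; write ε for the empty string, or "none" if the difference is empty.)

The string bb is accepted by R but not by S.
No shorter string lies in the difference, and bb is the lexicographically first length-2 string in L(R) \ L(S).

bb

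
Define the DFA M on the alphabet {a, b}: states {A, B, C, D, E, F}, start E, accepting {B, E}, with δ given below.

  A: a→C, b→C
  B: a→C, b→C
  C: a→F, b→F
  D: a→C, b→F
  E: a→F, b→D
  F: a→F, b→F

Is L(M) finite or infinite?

The useful states (reachable from E and able to reach an accepting state) are {E}.
Restricted to these states the transition graph has no cycle, so every accepting path has bounded length and L is finite.

finite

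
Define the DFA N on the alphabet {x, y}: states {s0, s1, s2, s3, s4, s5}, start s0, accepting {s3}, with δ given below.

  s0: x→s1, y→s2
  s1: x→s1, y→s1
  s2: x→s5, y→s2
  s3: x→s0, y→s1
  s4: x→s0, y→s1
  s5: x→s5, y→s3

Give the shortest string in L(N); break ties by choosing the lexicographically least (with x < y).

yxy

A breadth-first search from s0 reaches an accepting state first via the path s0 → s2 → s5 → s3 on input yxy.
No string of length < 3 is accepted (BFS exhausts all shorter strings without reaching an accepting state), and yxy is the lexicographically least accepting string of length 3.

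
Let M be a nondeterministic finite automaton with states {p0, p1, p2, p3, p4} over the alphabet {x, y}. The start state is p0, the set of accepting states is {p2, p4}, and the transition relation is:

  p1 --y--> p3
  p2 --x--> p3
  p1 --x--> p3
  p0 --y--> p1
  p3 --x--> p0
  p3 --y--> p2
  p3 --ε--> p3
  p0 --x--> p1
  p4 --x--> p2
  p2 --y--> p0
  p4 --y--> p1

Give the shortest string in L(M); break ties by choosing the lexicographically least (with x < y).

xxy

A breadth-first search from p0 reaches an accepting state first via the path p0 → p1 → p3 → p2 on input xxy.
No string of length < 3 is accepted (BFS exhausts all shorter strings without reaching an accepting state), and xxy is the lexicographically least accepting string of length 3.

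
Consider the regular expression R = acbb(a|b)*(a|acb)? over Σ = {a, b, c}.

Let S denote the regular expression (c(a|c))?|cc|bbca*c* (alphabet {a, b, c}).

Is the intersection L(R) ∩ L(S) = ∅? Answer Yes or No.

Converting the expression R to a DFA (subset construction, then merging equivalent states) gives the minimal DFA with states {r0, r1, r2, r3, r4, r5, r6, r7, r8}, start state r0, accepting states {r5, r6, r8} and transitions r0: a→r1, b→r2, c→r2; r1: a→r2, b→r2, c→r3; r2: a→r2, b→r2, c→r2; r3: a→r2, b→r4, c→r2; r4: a→r2, b→r5, c→r2; r5: a→r6, b→r5, c→r2; r6: a→r6, b→r5, c→r7; r7: a→r2, b→r8, c→r2; r8: a→r2, b→r2, c→r2.
Converting the expression S to a DFA (subset construction, then merging equivalent states) gives the minimal DFA with states {s0, s1, s2, s3, s4, s5, s6, s7}, start state s0, accepting states {s0, s5, s6, s7} and transitions s0: a→s1, b→s2, c→s3; s1: a→s1, b→s1, c→s1; s2: a→s1, b→s4, c→s1; s3: a→s5, b→s1, c→s5; s4: a→s1, b→s1, c→s6; s5: a→s1, b→s1, c→s1; s6: a→s6, b→s1, c→s7; s7: a→s1, b→s1, c→s7.
Exploring the product automaton R × S from the start pair (r0, s0), following both machines on each input symbol, reaches 15 state pairs: (r0, s0), (r1, s1), (r2, s2), (r2, s3), (r2, s1), (r3, s1), (r2, s4), (r2, s5), (r4, s1), (r2, s6), (r5, s1), (r2, s7), (r6, s1), (r7, s1), (r8, s1).
R accepts in {r5, r6, r8} and S accepts in {s0, s5, s6, s7}; no reachable pair has both components accepting, so no string drives both machines to acceptance simultaneously and L(R) ∩ L(S) = ∅.
So no string is accepted by both, and the intersection is empty.

Yes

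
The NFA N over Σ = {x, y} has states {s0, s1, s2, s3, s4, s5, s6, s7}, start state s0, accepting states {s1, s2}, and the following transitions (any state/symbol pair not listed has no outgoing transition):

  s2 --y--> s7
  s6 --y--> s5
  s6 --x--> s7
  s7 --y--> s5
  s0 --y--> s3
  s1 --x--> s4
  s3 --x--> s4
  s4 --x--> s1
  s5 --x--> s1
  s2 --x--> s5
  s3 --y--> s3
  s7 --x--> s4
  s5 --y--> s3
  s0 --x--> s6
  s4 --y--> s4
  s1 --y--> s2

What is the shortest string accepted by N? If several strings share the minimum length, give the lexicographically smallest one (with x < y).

xyx

A breadth-first search from s0 reaches an accepting state first via the path s0 → s6 → s5 → s1 on input xyx.
No string of length < 3 is accepted (BFS exhausts all shorter strings without reaching an accepting state), and xyx is the lexicographically least accepting string of length 3.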